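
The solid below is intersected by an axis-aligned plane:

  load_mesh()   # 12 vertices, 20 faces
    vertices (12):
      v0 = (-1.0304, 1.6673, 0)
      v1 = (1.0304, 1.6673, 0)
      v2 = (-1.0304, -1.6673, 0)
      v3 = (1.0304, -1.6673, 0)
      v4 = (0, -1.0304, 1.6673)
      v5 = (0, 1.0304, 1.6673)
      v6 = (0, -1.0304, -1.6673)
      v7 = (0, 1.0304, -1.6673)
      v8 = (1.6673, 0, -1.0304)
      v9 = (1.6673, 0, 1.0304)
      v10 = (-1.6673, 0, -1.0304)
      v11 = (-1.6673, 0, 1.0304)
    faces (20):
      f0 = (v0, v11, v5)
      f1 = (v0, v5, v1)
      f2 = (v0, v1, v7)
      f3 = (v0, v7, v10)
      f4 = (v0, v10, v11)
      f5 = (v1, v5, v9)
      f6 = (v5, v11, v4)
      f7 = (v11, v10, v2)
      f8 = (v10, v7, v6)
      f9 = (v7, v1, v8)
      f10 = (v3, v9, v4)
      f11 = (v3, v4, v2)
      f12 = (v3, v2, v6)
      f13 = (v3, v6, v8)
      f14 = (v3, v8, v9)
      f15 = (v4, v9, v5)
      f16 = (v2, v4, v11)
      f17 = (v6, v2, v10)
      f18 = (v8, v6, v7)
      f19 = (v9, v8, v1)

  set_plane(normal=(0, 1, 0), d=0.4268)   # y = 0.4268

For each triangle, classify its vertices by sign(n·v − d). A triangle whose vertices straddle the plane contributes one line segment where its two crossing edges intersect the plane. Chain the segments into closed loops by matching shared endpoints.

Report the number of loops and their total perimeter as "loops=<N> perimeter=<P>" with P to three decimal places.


Straddling triangles (10 of 20):
  (v0,v11,v5) [+-+] → (-1.50426, 0.4268, 0.766635)–(-0.976691, 0.4268, 1.29421)  len=0.7461
  (v0,v7,v10) [++-] → (-0.976691, 0.4268, -1.29421)–(-1.50426, 0.4268, -0.766635)  len=0.7461
  (v0,v10,v11) [+--] → (-1.50426, 0.4268, -0.766635)–(-1.50426, 0.4268, 0.766635)  len=1.5333
  (v1,v5,v9) [++-] → (0.976691, 0.4268, 1.29421)–(1.50426, 0.4268, 0.766635)  len=0.7461
  (v5,v11,v4) [+--] → (-0.976691, 0.4268, 1.29421)–(0, 0.4268, 1.6673)  len=1.0455
  (v10,v7,v6) [-+-] → (-0.976691, 0.4268, -1.29421)–(0, 0.4268, -1.6673)  len=1.0455
  (v7,v1,v8) [++-] → (1.50426, 0.4268, -0.766635)–(0.976691, 0.4268, -1.29421)  len=0.7461
  (v4,v9,v5) [--+] → (0.976691, 0.4268, 1.29421)–(0, 0.4268, 1.6673)  len=1.0455
  (v8,v6,v7) [--+] → (0, 0.4268, -1.6673)–(0.976691, 0.4268, -1.29421)  len=1.0455
  (v9,v8,v1) [--+] → (1.50426, 0.4268, -0.766635)–(1.50426, 0.4268, 0.766635)  len=1.5333

Chained into 1 loop(s):
  loop 1: 10 segments, perimeter = 10.2330
Total perimeter = 10.233

loops=1 perimeter=10.233


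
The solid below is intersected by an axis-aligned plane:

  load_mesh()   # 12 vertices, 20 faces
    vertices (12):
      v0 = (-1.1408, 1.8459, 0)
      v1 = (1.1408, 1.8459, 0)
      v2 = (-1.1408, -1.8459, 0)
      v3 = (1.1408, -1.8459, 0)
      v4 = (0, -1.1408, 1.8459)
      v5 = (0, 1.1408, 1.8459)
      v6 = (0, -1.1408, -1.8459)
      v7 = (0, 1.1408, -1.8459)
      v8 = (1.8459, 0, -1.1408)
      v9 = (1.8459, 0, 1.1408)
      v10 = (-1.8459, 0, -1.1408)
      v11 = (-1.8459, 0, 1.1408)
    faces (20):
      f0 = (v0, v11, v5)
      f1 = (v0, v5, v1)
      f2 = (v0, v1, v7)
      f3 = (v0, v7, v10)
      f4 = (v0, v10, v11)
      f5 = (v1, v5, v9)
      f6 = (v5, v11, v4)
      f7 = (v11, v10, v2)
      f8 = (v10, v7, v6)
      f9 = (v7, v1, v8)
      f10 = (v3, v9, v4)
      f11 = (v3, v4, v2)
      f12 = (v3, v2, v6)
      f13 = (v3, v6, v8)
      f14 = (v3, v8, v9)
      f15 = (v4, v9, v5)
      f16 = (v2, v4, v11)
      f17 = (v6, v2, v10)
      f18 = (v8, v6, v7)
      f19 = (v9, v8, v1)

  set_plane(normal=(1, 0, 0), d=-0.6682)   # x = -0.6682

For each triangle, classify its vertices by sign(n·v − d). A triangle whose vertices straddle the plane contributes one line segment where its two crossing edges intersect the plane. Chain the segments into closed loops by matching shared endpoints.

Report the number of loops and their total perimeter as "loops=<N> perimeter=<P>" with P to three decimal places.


loops=1 perimeter=10.858

Straddling triangles (10 of 20):
  (v0,v11,v5) [--+] → (-0.6682, 0.72784, 1.59066)–(-0.6682, 1.5538, 0.764702)  len=1.1681
  (v0,v5,v1) [-++] → (-0.6682, 1.5538, 0.764702)–(-0.6682, 1.8459, 0)  len=0.8186
  (v0,v1,v7) [-++] → (-0.6682, 1.8459, 0)–(-0.6682, 1.5538, -0.764702)  len=0.8186
  (v0,v7,v10) [-+-] → (-0.6682, 1.5538, -0.764702)–(-0.6682, 0.72784, -1.59066)  len=1.1681
  (v5,v11,v4) [+-+] → (-0.6682, 0.72784, 1.59066)–(-0.6682, -0.72784, 1.59066)  len=1.4557
  (v10,v7,v6) [-++] → (-0.6682, 0.72784, -1.59066)–(-0.6682, -0.72784, -1.59066)  len=1.4557
  (v3,v4,v2) [++-] → (-0.6682, -1.5538, 0.764702)–(-0.6682, -1.8459, 0)  len=0.8186
  (v3,v2,v6) [+-+] → (-0.6682, -1.8459, 0)–(-0.6682, -1.5538, -0.764702)  len=0.8186
  (v2,v4,v11) [-+-] → (-0.6682, -1.5538, 0.764702)–(-0.6682, -0.72784, 1.59066)  len=1.1681
  (v6,v2,v10) [+--] → (-0.6682, -1.5538, -0.764702)–(-0.6682, -0.72784, -1.59066)  len=1.1681

Chained into 1 loop(s):
  loop 1: 10 segments, perimeter = 10.8581
Total perimeter = 10.858


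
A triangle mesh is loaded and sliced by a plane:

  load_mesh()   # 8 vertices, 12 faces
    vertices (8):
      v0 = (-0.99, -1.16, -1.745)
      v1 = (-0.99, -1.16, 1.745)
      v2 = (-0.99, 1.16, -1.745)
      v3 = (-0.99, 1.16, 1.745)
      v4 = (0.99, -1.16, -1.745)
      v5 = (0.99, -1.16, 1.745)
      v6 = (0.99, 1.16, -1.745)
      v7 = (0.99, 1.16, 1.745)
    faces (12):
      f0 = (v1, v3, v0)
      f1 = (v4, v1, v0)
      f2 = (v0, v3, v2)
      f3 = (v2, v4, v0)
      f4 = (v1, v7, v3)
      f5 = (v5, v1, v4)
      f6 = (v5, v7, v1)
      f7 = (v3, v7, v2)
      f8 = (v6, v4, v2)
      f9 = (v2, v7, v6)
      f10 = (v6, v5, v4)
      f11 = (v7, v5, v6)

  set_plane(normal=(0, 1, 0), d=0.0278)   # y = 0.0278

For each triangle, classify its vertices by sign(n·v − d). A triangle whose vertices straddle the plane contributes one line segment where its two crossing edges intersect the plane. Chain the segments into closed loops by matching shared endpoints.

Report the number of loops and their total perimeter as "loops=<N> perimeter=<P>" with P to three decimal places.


Straddling triangles (8 of 12):
  (v1,v3,v0) [-+-] → (-0.99, 0.0278, 1.745)–(-0.99, 0.0278, 0.0418198)  len=1.7032
  (v0,v3,v2) [-++] → (-0.99, 0.0278, 0.0418198)–(-0.99, 0.0278, -1.745)  len=1.7868
  (v2,v4,v0) [+--] → (-0.0237259, 0.0278, -1.745)–(-0.99, 0.0278, -1.745)  len=0.9663
  (v1,v7,v3) [-++] → (0.0237259, 0.0278, 1.745)–(-0.99, 0.0278, 1.745)  len=1.0137
  (v5,v7,v1) [-+-] → (0.99, 0.0278, 1.745)–(0.0237259, 0.0278, 1.745)  len=0.9663
  (v6,v4,v2) [+-+] → (0.99, 0.0278, -1.745)–(-0.0237259, 0.0278, -1.745)  len=1.0137
  (v6,v5,v4) [+--] → (0.99, 0.0278, -0.0418198)–(0.99, 0.0278, -1.745)  len=1.7032
  (v7,v5,v6) [+-+] → (0.99, 0.0278, 1.745)–(0.99, 0.0278, -0.0418198)  len=1.7868

Chained into 1 loop(s):
  loop 1: 8 segments, perimeter = 10.9400
Total perimeter = 10.940

loops=1 perimeter=10.940


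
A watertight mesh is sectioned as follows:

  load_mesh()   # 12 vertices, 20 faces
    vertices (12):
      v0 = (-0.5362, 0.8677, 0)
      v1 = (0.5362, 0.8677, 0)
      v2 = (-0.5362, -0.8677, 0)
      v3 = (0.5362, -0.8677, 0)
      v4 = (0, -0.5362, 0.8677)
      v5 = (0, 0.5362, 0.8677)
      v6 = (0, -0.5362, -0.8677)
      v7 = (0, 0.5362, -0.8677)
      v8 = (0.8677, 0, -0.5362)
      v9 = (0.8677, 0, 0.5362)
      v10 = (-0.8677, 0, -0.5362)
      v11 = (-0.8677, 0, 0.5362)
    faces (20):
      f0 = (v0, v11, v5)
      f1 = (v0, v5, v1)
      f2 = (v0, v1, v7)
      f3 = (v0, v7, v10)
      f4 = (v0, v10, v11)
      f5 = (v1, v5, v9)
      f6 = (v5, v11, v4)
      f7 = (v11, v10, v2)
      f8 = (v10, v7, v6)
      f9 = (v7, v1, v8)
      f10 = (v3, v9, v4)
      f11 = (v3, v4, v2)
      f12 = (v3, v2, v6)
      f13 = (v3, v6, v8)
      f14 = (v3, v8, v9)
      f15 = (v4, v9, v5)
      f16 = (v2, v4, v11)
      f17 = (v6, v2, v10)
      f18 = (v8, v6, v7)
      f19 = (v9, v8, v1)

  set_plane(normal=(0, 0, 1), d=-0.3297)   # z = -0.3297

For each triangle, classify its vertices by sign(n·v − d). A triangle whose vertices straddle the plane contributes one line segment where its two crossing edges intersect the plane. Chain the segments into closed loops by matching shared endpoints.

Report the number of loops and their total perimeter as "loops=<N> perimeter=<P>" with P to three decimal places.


loops=1 perimeter=5.066

Straddling triangles (10 of 20):
  (v0,v1,v7) [++-] → (0.33246, 0.74174, -0.3297)–(-0.33246, 0.74174, -0.3297)  len=0.6649
  (v0,v7,v10) [+--] → (-0.33246, 0.74174, -0.3297)–(-0.740034, 0.334166, -0.3297)  len=0.5764
  (v0,v10,v11) [+-+] → (-0.740034, 0.334166, -0.3297)–(-0.8677, 0, -0.3297)  len=0.3577
  (v11,v10,v2) [+-+] → (-0.8677, 0, -0.3297)–(-0.740034, -0.334166, -0.3297)  len=0.3577
  (v7,v1,v8) [-+-] → (0.33246, 0.74174, -0.3297)–(0.740034, 0.334166, -0.3297)  len=0.5764
  (v3,v2,v6) [++-] → (-0.33246, -0.74174, -0.3297)–(0.33246, -0.74174, -0.3297)  len=0.6649
  (v3,v6,v8) [+--] → (0.33246, -0.74174, -0.3297)–(0.740034, -0.334166, -0.3297)  len=0.5764
  (v3,v8,v9) [+-+] → (0.740034, -0.334166, -0.3297)–(0.8677, 0, -0.3297)  len=0.3577
  (v6,v2,v10) [-+-] → (-0.33246, -0.74174, -0.3297)–(-0.740034, -0.334166, -0.3297)  len=0.5764
  (v9,v8,v1) [+-+] → (0.8677, 0, -0.3297)–(0.740034, 0.334166, -0.3297)  len=0.3577

Chained into 1 loop(s):
  loop 1: 10 segments, perimeter = 5.0663
Total perimeter = 5.066


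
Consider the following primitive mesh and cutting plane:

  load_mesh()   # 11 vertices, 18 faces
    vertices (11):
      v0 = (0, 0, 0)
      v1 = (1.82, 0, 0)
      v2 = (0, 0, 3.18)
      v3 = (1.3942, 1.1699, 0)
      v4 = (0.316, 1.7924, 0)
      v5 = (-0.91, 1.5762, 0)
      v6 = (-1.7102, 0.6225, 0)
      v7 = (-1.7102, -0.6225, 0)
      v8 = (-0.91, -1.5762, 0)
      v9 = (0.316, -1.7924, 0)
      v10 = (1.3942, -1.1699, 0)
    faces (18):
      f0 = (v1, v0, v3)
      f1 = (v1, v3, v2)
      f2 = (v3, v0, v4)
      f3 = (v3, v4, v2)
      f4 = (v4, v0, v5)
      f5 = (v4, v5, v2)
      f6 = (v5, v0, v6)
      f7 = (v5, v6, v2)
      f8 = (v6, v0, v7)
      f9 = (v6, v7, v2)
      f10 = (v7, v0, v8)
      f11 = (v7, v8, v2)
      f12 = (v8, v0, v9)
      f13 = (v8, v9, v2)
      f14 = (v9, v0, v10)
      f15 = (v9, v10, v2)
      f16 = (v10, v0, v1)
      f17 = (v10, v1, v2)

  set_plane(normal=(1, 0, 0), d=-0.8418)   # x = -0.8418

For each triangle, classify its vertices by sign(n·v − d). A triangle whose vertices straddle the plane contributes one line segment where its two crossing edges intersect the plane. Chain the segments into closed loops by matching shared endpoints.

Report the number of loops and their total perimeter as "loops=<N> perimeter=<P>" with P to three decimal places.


loops=1 perimeter=7.922

Straddling triangles (10 of 18):
  (v4,v0,v5) [++-] → (-0.8418, 1.45807, 0)–(-0.8418, 1.58823, 0)  len=0.1302
  (v4,v5,v2) [+-+] → (-0.8418, 1.58823, 0)–(-0.8418, 1.45807, 0.238325)  len=0.2715
  (v5,v0,v6) [-+-] → (-0.8418, 1.45807, 0)–(-0.8418, 0.306409, 0)  len=1.1517
  (v5,v6,v2) [--+] → (-0.8418, 0.306409, 1.61473)–(-0.8418, 1.45807, 0.238325)  len=1.7947
  (v6,v0,v7) [-+-] → (-0.8418, 0.306409, 0)–(-0.8418, -0.306409, 0)  len=0.6128
  (v6,v7,v2) [--+] → (-0.8418, -0.306409, 1.61473)–(-0.8418, 0.306409, 1.61473)  len=0.6128
  (v7,v0,v8) [-+-] → (-0.8418, -0.306409, 0)–(-0.8418, -1.45807, 0)  len=1.1517
  (v7,v8,v2) [--+] → (-0.8418, -1.45807, 0.238325)–(-0.8418, -0.306409, 1.61473)  len=1.7947
  (v8,v0,v9) [-++] → (-0.8418, -1.45807, 0)–(-0.8418, -1.58823, 0)  len=0.1302
  (v8,v9,v2) [-++] → (-0.8418, -1.58823, 0)–(-0.8418, -1.45807, 0.238325)  len=0.2715

Chained into 1 loop(s):
  loop 1: 10 segments, perimeter = 7.9217
Total perimeter = 7.922


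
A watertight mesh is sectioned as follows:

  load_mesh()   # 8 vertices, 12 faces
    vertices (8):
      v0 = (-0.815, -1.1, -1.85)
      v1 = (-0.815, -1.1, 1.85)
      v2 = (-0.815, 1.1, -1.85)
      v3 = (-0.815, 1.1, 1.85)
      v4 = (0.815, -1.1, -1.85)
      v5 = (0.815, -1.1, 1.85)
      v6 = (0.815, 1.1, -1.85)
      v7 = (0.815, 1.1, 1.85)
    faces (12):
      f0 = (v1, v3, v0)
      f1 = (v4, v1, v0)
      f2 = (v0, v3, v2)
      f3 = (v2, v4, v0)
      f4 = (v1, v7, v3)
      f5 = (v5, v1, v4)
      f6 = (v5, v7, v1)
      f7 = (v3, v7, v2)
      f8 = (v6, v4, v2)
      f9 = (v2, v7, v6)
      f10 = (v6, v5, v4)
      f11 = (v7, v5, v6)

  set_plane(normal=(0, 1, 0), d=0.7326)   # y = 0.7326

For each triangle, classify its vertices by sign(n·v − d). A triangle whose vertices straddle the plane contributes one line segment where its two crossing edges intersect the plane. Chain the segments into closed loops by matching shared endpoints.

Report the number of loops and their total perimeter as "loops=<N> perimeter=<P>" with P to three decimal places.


loops=1 perimeter=10.660

Straddling triangles (8 of 12):
  (v1,v3,v0) [-+-] → (-0.815, 0.7326, 1.85)–(-0.815, 0.7326, 1.2321)  len=0.6179
  (v0,v3,v2) [-++] → (-0.815, 0.7326, 1.2321)–(-0.815, 0.7326, -1.85)  len=3.0821
  (v2,v4,v0) [+--] → (-0.54279, 0.7326, -1.85)–(-0.815, 0.7326, -1.85)  len=0.2722
  (v1,v7,v3) [-++] → (0.54279, 0.7326, 1.85)–(-0.815, 0.7326, 1.85)  len=1.3578
  (v5,v7,v1) [-+-] → (0.815, 0.7326, 1.85)–(0.54279, 0.7326, 1.85)  len=0.2722
  (v6,v4,v2) [+-+] → (0.815, 0.7326, -1.85)–(-0.54279, 0.7326, -1.85)  len=1.3578
  (v6,v5,v4) [+--] → (0.815, 0.7326, -1.2321)–(0.815, 0.7326, -1.85)  len=0.6179
  (v7,v5,v6) [+-+] → (0.815, 0.7326, 1.85)–(0.815, 0.7326, -1.2321)  len=3.0821

Chained into 1 loop(s):
  loop 1: 8 segments, perimeter = 10.6600
Total perimeter = 10.660


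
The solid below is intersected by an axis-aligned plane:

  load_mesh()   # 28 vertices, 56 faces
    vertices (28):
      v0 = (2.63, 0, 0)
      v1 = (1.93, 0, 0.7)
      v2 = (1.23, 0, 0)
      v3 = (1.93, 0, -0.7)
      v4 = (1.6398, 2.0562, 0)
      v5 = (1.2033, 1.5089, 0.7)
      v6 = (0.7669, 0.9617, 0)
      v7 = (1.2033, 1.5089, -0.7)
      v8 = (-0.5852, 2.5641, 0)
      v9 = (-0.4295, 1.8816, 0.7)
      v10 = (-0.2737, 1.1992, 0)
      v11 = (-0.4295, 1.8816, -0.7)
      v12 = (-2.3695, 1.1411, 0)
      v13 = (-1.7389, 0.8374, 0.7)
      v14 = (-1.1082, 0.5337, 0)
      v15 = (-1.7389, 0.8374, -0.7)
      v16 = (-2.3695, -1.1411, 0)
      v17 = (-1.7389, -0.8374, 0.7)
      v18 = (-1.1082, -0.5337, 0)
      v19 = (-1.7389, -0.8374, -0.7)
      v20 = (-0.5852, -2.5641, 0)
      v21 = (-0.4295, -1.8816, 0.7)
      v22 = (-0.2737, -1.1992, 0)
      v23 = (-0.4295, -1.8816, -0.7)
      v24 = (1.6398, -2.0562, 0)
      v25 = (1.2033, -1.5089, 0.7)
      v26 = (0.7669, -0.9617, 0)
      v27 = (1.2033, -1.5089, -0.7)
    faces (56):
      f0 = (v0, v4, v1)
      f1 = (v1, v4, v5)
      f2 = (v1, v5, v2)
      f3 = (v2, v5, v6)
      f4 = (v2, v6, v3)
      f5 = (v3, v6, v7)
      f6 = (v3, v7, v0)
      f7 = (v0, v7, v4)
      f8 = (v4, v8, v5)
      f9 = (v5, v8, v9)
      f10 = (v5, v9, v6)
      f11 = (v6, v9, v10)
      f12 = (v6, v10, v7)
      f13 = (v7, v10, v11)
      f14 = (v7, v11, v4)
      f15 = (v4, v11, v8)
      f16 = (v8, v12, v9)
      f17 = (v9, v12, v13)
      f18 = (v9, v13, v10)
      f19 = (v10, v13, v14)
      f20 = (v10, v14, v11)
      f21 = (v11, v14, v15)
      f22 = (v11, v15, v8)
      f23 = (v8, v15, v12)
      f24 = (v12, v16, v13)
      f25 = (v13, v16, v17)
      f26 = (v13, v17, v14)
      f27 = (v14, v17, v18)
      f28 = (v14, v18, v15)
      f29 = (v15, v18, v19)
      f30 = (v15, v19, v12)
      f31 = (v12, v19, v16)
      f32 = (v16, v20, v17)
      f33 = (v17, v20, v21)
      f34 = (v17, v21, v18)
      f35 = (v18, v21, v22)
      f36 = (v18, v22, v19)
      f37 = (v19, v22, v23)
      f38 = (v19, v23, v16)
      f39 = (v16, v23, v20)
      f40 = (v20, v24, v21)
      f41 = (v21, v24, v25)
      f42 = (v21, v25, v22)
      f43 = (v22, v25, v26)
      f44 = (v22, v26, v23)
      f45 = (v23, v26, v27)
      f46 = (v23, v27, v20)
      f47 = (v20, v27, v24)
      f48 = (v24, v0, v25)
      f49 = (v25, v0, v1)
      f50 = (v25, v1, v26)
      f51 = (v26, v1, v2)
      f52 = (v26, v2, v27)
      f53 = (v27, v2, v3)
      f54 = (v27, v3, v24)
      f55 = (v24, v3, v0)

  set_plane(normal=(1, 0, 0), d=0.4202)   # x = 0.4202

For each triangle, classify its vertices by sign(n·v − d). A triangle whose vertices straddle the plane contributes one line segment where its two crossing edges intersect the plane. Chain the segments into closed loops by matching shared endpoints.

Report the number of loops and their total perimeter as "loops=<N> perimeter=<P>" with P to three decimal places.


Straddling triangles (16 of 56):
  (v4,v8,v5) [+-+] → (0.4202, 2.3346, 0)–(0.4202, 1.97092, 0.393503)  len=0.5358
  (v5,v8,v9) [+--] → (0.4202, 1.97092, 0.393503)–(0.4202, 1.68765, 0.7)  len=0.4174
  (v5,v9,v6) [+-+] → (0.4202, 1.68765, 0.7)–(0.4202, 1.22827, 0.20285)  len=0.6769
  (v6,v9,v10) [+--] → (0.4202, 1.22827, 0.20285)–(0.4202, 1.04083, 0)  len=0.2762
  (v6,v10,v7) [+-+] → (0.4202, 1.04083, 0)–(0.4202, 1.3447, -0.328863)  len=0.4478
  (v7,v10,v11) [+--] → (0.4202, 1.3447, -0.328863)–(0.4202, 1.68765, -0.7)  len=0.5053
  (v7,v11,v4) [+-+] → (0.4202, 1.68765, -0.7)–(0.4202, 1.95329, -0.412565)  len=0.3914
  (v4,v11,v8) [+--] → (0.4202, 1.95329, -0.412565)–(0.4202, 2.3346, 0)  len=0.5618
  (v20,v24,v21) [-+-] → (0.4202, -2.3346, 0)–(0.4202, -1.95329, 0.412565)  len=0.5618
  (v21,v24,v25) [-++] → (0.4202, -1.95329, 0.412565)–(0.4202, -1.68765, 0.7)  len=0.3914
  (v21,v25,v22) [-+-] → (0.4202, -1.68765, 0.7)–(0.4202, -1.3447, 0.328863)  len=0.5053
  (v22,v25,v26) [-++] → (0.4202, -1.3447, 0.328863)–(0.4202, -1.04083, 0)  len=0.4478
  (v22,v26,v23) [-+-] → (0.4202, -1.04083, 0)–(0.4202, -1.22827, -0.20285)  len=0.2762
  (v23,v26,v27) [-++] → (0.4202, -1.22827, -0.20285)–(0.4202, -1.68765, -0.7)  len=0.6769
  (v23,v27,v20) [-+-] → (0.4202, -1.68765, -0.7)–(0.4202, -1.97092, -0.393503)  len=0.4174
  (v20,v27,v24) [-++] → (0.4202, -1.97092, -0.393503)–(0.4202, -2.3346, 0)  len=0.5358

Chained into 2 loop(s):
  loop 1: 8 segments, perimeter = 3.8125
  loop 2: 8 segments, perimeter = 3.8125
Total perimeter = 7.625

loops=2 perimeter=7.625


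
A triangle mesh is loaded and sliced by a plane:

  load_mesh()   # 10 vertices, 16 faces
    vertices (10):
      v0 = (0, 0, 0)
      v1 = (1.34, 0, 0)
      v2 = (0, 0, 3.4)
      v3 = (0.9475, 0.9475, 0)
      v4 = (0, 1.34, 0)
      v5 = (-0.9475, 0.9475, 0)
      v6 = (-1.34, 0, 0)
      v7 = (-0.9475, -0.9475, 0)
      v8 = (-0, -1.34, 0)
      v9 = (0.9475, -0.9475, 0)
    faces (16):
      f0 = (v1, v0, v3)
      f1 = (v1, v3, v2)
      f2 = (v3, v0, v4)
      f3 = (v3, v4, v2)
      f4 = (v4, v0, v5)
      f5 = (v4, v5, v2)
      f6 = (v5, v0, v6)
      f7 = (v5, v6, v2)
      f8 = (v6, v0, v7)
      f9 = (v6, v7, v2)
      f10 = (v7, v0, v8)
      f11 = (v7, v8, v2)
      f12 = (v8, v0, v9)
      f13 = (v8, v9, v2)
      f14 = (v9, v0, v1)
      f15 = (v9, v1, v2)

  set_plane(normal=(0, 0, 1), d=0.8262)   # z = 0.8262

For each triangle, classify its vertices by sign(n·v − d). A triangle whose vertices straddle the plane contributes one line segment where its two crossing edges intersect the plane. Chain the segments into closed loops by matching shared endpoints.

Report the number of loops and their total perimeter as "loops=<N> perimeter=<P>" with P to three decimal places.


Straddling triangles (8 of 16):
  (v1,v3,v2) [--+] → (0.717257, 0.717257, 0.8262)–(1.01438, 0, 0.8262)  len=0.7764
  (v3,v4,v2) [--+] → (0, 1.01438, 0.8262)–(0.717257, 0.717257, 0.8262)  len=0.7764
  (v4,v5,v2) [--+] → (-0.717257, 0.717257, 0.8262)–(0, 1.01438, 0.8262)  len=0.7764
  (v5,v6,v2) [--+] → (-1.01438, 0, 0.8262)–(-0.717257, 0.717257, 0.8262)  len=0.7764
  (v6,v7,v2) [--+] → (-0.717257, -0.717257, 0.8262)–(-1.01438, 0, 0.8262)  len=0.7764
  (v7,v8,v2) [--+] → (0, -1.01438, 0.8262)–(-0.717257, -0.717257, 0.8262)  len=0.7764
  (v8,v9,v2) [--+] → (0.717257, -0.717257, 0.8262)–(0, -1.01438, 0.8262)  len=0.7764
  (v9,v1,v2) [--+] → (1.01438, 0, 0.8262)–(0.717257, -0.717257, 0.8262)  len=0.7764

Chained into 1 loop(s):
  loop 1: 8 segments, perimeter = 6.2109
Total perimeter = 6.211

loops=1 perimeter=6.211


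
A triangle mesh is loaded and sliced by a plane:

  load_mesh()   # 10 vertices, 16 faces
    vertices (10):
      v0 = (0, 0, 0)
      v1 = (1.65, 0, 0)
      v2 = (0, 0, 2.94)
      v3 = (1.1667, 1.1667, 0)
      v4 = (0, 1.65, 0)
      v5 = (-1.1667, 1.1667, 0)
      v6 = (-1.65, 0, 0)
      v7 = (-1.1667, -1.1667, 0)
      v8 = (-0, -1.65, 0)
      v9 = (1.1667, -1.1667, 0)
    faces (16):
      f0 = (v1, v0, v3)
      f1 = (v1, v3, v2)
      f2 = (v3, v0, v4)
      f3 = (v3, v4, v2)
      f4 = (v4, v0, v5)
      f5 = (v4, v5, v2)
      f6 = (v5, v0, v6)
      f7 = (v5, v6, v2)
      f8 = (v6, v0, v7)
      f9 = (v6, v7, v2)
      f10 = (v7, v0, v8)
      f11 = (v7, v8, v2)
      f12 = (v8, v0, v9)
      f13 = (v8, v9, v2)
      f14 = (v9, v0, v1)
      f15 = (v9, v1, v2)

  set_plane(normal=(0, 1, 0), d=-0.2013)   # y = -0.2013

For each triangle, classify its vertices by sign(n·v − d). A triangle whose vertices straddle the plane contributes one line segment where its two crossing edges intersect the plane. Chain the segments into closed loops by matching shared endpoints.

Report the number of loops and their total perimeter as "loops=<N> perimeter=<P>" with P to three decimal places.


Straddling triangles (8 of 16):
  (v6,v0,v7) [++-] → (-0.2013, -0.2013, 0)–(-1.56661, -0.2013, 0)  len=1.3653
  (v6,v7,v2) [+-+] → (-1.56661, -0.2013, 0)–(-0.2013, -0.2013, 2.43274)  len=2.7897
  (v7,v0,v8) [-+-] → (-0.2013, -0.2013, 0)–(0, -0.2013, 0)  len=0.2013
  (v7,v8,v2) [--+] → (0, -0.2013, 2.58132)–(-0.2013, -0.2013, 2.43274)  len=0.2502
  (v8,v0,v9) [-+-] → (0, -0.2013, 0)–(0.2013, -0.2013, 0)  len=0.2013
  (v8,v9,v2) [--+] → (0.2013, -0.2013, 2.43274)–(0, -0.2013, 2.58132)  len=0.2502
  (v9,v0,v1) [-++] → (0.2013, -0.2013, 0)–(1.56661, -0.2013, 0)  len=1.3653
  (v9,v1,v2) [-++] → (1.56661, -0.2013, 0)–(0.2013, -0.2013, 2.43274)  len=2.7897

Chained into 1 loop(s):
  loop 1: 8 segments, perimeter = 9.2130
Total perimeter = 9.213

loops=1 perimeter=9.213


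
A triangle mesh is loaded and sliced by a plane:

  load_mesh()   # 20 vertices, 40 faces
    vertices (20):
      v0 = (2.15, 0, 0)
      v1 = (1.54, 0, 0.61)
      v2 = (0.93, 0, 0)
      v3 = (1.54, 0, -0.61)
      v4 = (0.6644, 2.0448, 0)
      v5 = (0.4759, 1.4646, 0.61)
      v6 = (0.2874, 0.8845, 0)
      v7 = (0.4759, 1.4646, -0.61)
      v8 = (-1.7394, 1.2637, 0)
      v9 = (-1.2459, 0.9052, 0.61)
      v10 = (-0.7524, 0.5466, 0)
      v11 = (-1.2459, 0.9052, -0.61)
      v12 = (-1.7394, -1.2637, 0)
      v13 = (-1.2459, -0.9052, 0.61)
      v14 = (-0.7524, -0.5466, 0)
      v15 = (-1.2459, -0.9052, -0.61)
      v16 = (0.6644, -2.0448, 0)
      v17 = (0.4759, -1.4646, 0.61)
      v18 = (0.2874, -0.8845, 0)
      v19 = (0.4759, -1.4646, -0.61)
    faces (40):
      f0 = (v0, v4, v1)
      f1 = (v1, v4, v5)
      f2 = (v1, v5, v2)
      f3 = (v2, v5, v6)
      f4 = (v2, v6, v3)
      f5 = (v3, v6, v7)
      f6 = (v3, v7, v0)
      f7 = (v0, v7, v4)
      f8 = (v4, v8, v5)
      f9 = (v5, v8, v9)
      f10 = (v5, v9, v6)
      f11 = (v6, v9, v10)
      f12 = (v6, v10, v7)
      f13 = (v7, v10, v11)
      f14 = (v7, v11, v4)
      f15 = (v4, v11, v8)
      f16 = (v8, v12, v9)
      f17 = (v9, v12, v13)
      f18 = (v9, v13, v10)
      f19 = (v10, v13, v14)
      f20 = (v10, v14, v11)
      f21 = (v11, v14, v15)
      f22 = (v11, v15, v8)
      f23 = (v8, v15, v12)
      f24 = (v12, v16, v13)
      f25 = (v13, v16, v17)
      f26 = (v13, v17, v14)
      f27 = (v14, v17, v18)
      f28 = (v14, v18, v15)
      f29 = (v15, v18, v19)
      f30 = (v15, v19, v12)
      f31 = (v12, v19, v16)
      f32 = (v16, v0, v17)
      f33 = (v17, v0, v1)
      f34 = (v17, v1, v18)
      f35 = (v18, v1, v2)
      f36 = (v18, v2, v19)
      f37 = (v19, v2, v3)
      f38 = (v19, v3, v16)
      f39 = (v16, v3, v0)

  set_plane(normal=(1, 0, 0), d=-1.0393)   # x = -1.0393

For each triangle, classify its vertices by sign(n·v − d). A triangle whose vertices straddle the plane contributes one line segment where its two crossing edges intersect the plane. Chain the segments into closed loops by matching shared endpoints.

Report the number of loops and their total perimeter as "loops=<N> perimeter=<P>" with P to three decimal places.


loops=1 perimeter=7.565

Straddling triangles (18 of 40):
  (v4,v8,v5) [+-+] → (-1.0393, 1.49119, 0)–(-1.0393, 1.32719, 0.192778)  len=0.2531
  (v5,v8,v9) [+--] → (-1.0393, 1.32719, 0.192778)–(-1.0393, 0.972323, 0.61)  len=0.5477
  (v5,v9,v6) [+-+] → (-1.0393, 0.972323, 0.61)–(-1.0393, 0.902411, 0.527807)  len=0.1079
  (v6,v9,v10) [+-+] → (-1.0393, 0.902411, 0.527807)–(-1.0393, 0.755075, 0.354628)  len=0.2274
  (v7,v10,v11) [++-] → (-1.0393, 0.755075, -0.354628)–(-1.0393, 0.972323, -0.61)  len=0.3353
  (v7,v11,v4) [+-+] → (-1.0393, 0.972323, -0.61)–(-1.0393, 1.02845, -0.544028)  len=0.0866
  (v4,v11,v8) [+--] → (-1.0393, 1.02845, -0.544028)–(-1.0393, 1.49119, 0)  len=0.7142
  (v9,v13,v10) [--+] → (-1.0393, -0.297415, 0.354628)–(-1.0393, 0.755075, 0.354628)  len=1.0525
  (v10,v13,v14) [+-+] → (-1.0393, -0.297415, 0.354628)–(-1.0393, -0.755075, 0.354628)  len=0.4577
  (v10,v14,v11) [++-] → (-1.0393, 0.297415, -0.354628)–(-1.0393, 0.755075, -0.354628)  len=0.4577
  (v11,v14,v15) [-+-] → (-1.0393, 0.297415, -0.354628)–(-1.0393, -0.755075, -0.354628)  len=1.0525
  (v12,v16,v13) [-+-] → (-1.0393, -1.49119, 0)–(-1.0393, -1.02845, 0.544028)  len=0.7142
  (v13,v16,v17) [-++] → (-1.0393, -1.02845, 0.544028)–(-1.0393, -0.972323, 0.61)  len=0.0866
  (v13,v17,v14) [-++] → (-1.0393, -0.972323, 0.61)–(-1.0393, -0.755075, 0.354628)  len=0.3353
  (v14,v18,v15) [++-] → (-1.0393, -0.902411, -0.527807)–(-1.0393, -0.755075, -0.354628)  len=0.2274
  (v15,v18,v19) [-++] → (-1.0393, -0.902411, -0.527807)–(-1.0393, -0.972323, -0.61)  len=0.1079
  (v15,v19,v12) [-+-] → (-1.0393, -0.972323, -0.61)–(-1.0393, -1.32719, -0.192778)  len=0.5477
  (v12,v19,v16) [-++] → (-1.0393, -1.32719, -0.192778)–(-1.0393, -1.49119, 0)  len=0.2531

Chained into 1 loop(s):
  loop 1: 18 segments, perimeter = 7.5647
Total perimeter = 7.565


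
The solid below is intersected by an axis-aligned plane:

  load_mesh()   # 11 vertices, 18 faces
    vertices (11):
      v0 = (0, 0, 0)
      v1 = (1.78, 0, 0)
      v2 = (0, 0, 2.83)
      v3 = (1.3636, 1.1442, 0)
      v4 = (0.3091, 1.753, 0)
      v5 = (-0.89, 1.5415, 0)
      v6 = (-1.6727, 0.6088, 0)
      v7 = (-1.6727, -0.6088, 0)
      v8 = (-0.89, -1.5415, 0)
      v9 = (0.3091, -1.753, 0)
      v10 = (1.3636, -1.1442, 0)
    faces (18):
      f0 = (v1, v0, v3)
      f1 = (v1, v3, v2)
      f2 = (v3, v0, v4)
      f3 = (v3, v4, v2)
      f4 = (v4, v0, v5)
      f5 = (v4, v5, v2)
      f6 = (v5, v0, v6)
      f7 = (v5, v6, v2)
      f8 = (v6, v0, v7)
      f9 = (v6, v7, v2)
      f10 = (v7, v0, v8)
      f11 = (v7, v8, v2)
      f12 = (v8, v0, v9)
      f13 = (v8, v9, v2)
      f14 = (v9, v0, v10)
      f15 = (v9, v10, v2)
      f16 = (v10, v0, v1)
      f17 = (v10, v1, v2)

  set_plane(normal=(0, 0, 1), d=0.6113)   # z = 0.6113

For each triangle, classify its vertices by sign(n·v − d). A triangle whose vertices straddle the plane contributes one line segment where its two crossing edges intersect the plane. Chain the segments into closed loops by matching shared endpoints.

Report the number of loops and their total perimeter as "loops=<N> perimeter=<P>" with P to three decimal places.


loops=1 perimeter=8.591

Straddling triangles (9 of 18):
  (v1,v3,v2) [--+] → (1.06905, 0.897045, 0.6113)–(1.39551, 0, 0.6113)  len=0.9546
  (v3,v4,v2) [--+] → (0.242332, 1.37434, 0.6113)–(1.06905, 0.897045, 0.6113)  len=0.9546
  (v4,v5,v2) [--+] → (-0.697754, 1.20853, 0.6113)–(0.242332, 1.37434, 0.6113)  len=0.9546
  (v5,v6,v2) [--+] → (-1.31138, 0.477295, 0.6113)–(-0.697754, 1.20853, 0.6113)  len=0.9546
  (v6,v7,v2) [--+] → (-1.31138, -0.477295, 0.6113)–(-1.31138, 0.477295, 0.6113)  len=0.9546
  (v7,v8,v2) [--+] → (-0.697754, -1.20853, 0.6113)–(-1.31138, -0.477295, 0.6113)  len=0.9546
  (v8,v9,v2) [--+] → (0.242332, -1.37434, 0.6113)–(-0.697754, -1.20853, 0.6113)  len=0.9546
  (v9,v10,v2) [--+] → (1.06905, -0.897045, 0.6113)–(0.242332, -1.37434, 0.6113)  len=0.9546
  (v10,v1,v2) [--+] → (1.39551, 0, 0.6113)–(1.06905, -0.897045, 0.6113)  len=0.9546

Chained into 1 loop(s):
  loop 1: 9 segments, perimeter = 8.5914
Total perimeter = 8.591


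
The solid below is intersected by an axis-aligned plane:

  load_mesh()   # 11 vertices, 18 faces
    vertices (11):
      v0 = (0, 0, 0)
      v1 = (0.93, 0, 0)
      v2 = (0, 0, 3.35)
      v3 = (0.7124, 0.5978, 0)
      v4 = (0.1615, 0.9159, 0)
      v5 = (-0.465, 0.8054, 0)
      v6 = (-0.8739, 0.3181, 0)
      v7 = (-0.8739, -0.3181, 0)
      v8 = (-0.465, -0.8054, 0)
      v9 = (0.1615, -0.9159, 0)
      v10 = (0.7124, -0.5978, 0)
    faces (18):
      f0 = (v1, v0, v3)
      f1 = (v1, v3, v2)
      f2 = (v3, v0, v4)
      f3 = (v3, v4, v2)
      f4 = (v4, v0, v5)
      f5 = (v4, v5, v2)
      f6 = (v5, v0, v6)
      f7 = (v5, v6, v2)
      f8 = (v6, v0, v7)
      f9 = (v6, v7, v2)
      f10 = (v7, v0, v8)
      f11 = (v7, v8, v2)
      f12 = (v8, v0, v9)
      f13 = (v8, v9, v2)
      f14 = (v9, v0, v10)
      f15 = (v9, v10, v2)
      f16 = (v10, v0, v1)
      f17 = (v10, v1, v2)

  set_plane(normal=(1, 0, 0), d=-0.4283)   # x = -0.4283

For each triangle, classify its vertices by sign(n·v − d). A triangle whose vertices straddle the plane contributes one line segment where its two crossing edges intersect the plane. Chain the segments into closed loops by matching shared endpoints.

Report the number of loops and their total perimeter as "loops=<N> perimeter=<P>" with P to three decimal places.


loops=1 perimeter=5.599

Straddling triangles (10 of 18):
  (v4,v0,v5) [++-] → (-0.4283, 0.741834, 0)–(-0.4283, 0.811873, 0)  len=0.0700
  (v4,v5,v2) [+-+] → (-0.4283, 0.811873, 0)–(-0.4283, 0.741834, 0.264398)  len=0.2735
  (v5,v0,v6) [-+-] → (-0.4283, 0.741834, 0)–(-0.4283, 0.155901, 0)  len=0.5859
  (v5,v6,v2) [--+] → (-0.4283, 0.155901, 1.70816)–(-0.4283, 0.741834, 0.264398)  len=1.5581
  (v6,v0,v7) [-+-] → (-0.4283, 0.155901, 0)–(-0.4283, -0.155901, 0)  len=0.3118
  (v6,v7,v2) [--+] → (-0.4283, -0.155901, 1.70816)–(-0.4283, 0.155901, 1.70816)  len=0.3118
  (v7,v0,v8) [-+-] → (-0.4283, -0.155901, 0)–(-0.4283, -0.741834, 0)  len=0.5859
  (v7,v8,v2) [--+] → (-0.4283, -0.741834, 0.264398)–(-0.4283, -0.155901, 1.70816)  len=1.5581
  (v8,v0,v9) [-++] → (-0.4283, -0.741834, 0)–(-0.4283, -0.811873, 0)  len=0.0700
  (v8,v9,v2) [-++] → (-0.4283, -0.811873, 0)–(-0.4283, -0.741834, 0.264398)  len=0.2735

Chained into 1 loop(s):
  loop 1: 10 segments, perimeter = 5.5988
Total perimeter = 5.599


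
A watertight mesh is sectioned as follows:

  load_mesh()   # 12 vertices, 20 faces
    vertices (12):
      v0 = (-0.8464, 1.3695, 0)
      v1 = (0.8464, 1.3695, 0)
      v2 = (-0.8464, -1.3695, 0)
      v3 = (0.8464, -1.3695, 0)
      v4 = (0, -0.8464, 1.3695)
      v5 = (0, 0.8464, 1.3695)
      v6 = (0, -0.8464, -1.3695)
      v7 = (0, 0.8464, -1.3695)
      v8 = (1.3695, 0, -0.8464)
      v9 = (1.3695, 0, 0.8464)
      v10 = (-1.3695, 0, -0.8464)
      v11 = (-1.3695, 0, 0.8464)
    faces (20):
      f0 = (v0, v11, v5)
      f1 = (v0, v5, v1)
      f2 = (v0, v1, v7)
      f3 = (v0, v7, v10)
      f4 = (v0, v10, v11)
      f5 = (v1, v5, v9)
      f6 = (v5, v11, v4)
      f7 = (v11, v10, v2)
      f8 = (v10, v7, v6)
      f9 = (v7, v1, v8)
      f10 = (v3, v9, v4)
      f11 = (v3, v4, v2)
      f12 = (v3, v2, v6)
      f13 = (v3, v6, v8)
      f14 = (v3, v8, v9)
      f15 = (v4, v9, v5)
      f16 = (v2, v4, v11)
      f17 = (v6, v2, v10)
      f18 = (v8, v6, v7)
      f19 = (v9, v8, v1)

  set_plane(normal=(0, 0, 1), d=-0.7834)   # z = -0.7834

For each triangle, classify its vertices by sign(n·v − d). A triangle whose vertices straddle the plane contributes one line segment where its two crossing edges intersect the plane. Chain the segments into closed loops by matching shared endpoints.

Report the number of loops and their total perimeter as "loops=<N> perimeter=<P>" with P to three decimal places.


Straddling triangles (10 of 20):
  (v0,v1,v7) [++-] → (0.362231, 1.07027, -0.7834)–(-0.362231, 1.07027, -0.7834)  len=0.7245
  (v0,v7,v10) [+--] → (-0.362231, 1.07027, -0.7834)–(-1.33056, 0.101936, -0.7834)  len=1.3694
  (v0,v10,v11) [+-+] → (-1.33056, 0.101936, -0.7834)–(-1.3695, 0, -0.7834)  len=0.1091
  (v11,v10,v2) [+-+] → (-1.3695, 0, -0.7834)–(-1.33056, -0.101936, -0.7834)  len=0.1091
  (v7,v1,v8) [-+-] → (0.362231, 1.07027, -0.7834)–(1.33056, 0.101936, -0.7834)  len=1.3694
  (v3,v2,v6) [++-] → (-0.362231, -1.07027, -0.7834)–(0.362231, -1.07027, -0.7834)  len=0.7245
  (v3,v6,v8) [+--] → (0.362231, -1.07027, -0.7834)–(1.33056, -0.101936, -0.7834)  len=1.3694
  (v3,v8,v9) [+-+] → (1.33056, -0.101936, -0.7834)–(1.3695, 0, -0.7834)  len=0.1091
  (v6,v2,v10) [-+-] → (-0.362231, -1.07027, -0.7834)–(-1.33056, -0.101936, -0.7834)  len=1.3694
  (v9,v8,v1) [+-+] → (1.3695, 0, -0.7834)–(1.33056, 0.101936, -0.7834)  len=0.1091

Chained into 1 loop(s):
  loop 1: 10 segments, perimeter = 7.3631
Total perimeter = 7.363

loops=1 perimeter=7.363


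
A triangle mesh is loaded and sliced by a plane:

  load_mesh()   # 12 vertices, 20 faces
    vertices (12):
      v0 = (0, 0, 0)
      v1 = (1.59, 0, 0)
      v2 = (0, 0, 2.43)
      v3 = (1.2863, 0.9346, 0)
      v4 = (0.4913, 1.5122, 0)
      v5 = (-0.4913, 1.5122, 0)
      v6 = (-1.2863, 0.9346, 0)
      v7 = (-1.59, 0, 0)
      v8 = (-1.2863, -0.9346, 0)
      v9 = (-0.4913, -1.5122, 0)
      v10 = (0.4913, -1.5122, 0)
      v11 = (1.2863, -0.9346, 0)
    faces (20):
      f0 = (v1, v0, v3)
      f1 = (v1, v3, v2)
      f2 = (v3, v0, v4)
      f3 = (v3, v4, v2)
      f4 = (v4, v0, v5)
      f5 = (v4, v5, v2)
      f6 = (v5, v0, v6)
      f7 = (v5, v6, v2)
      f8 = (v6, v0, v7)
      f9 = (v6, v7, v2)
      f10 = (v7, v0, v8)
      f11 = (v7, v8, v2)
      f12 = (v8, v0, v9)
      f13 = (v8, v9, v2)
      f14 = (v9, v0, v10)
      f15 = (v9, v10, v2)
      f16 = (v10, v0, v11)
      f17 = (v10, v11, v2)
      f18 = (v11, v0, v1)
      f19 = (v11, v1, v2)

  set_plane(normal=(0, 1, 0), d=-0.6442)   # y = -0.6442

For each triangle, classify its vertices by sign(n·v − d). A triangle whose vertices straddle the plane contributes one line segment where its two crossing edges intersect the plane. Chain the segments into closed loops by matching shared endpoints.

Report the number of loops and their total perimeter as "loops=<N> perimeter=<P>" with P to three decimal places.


loops=1 perimeter=6.848

Straddling triangles (10 of 20):
  (v7,v0,v8) [++-] → (-0.886619, -0.6442, 0)–(-1.38067, -0.6442, 0)  len=0.4940
  (v7,v8,v2) [+-+] → (-1.38067, -0.6442, 0)–(-0.886619, -0.6442, 0.755052)  len=0.9023
  (v8,v0,v9) [-+-] → (-0.886619, -0.6442, 0)–(-0.209295, -0.6442, 0)  len=0.6773
  (v8,v9,v2) [--+] → (-0.209295, -0.6442, 1.39482)–(-0.886619, -0.6442, 0.755052)  len=0.9317
  (v9,v0,v10) [-+-] → (-0.209295, -0.6442, 0)–(0.209295, -0.6442, 0)  len=0.4186
  (v9,v10,v2) [--+] → (0.209295, -0.6442, 1.39482)–(-0.209295, -0.6442, 1.39482)  len=0.4186
  (v10,v0,v11) [-+-] → (0.209295, -0.6442, 0)–(0.886619, -0.6442, 0)  len=0.6773
  (v10,v11,v2) [--+] → (0.886619, -0.6442, 0.755052)–(0.209295, -0.6442, 1.39482)  len=0.9317
  (v11,v0,v1) [-++] → (0.886619, -0.6442, 0)–(1.38067, -0.6442, 0)  len=0.4940
  (v11,v1,v2) [-++] → (1.38067, -0.6442, 0)–(0.886619, -0.6442, 0.755052)  len=0.9023

Chained into 1 loop(s):
  loop 1: 10 segments, perimeter = 6.8480
Total perimeter = 6.848


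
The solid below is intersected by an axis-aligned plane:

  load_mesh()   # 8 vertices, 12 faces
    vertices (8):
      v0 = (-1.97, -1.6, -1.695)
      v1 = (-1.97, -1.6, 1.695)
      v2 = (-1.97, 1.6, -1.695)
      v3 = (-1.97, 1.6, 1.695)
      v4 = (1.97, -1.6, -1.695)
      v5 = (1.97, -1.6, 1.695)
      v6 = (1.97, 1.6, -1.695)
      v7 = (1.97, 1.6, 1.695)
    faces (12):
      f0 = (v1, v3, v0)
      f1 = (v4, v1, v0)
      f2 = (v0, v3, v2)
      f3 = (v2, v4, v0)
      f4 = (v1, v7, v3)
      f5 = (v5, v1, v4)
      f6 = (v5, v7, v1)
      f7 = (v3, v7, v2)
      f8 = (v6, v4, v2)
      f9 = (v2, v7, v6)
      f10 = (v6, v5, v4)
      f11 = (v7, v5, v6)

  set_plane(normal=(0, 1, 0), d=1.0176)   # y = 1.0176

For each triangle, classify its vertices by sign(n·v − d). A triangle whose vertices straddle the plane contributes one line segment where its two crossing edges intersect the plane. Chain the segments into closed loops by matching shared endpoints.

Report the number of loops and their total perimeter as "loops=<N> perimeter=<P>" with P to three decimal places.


loops=1 perimeter=14.660

Straddling triangles (8 of 12):
  (v1,v3,v0) [-+-] → (-1.97, 1.0176, 1.695)–(-1.97, 1.0176, 1.07802)  len=0.6170
  (v0,v3,v2) [-++] → (-1.97, 1.0176, 1.07802)–(-1.97, 1.0176, -1.695)  len=2.7730
  (v2,v4,v0) [+--] → (-1.25292, 1.0176, -1.695)–(-1.97, 1.0176, -1.695)  len=0.7171
  (v1,v7,v3) [-++] → (1.25292, 1.0176, 1.695)–(-1.97, 1.0176, 1.695)  len=3.2229
  (v5,v7,v1) [-+-] → (1.97, 1.0176, 1.695)–(1.25292, 1.0176, 1.695)  len=0.7171
  (v6,v4,v2) [+-+] → (1.97, 1.0176, -1.695)–(-1.25292, 1.0176, -1.695)  len=3.2229
  (v6,v5,v4) [+--] → (1.97, 1.0176, -1.07802)–(1.97, 1.0176, -1.695)  len=0.6170
  (v7,v5,v6) [+-+] → (1.97, 1.0176, 1.695)–(1.97, 1.0176, -1.07802)  len=2.7730

Chained into 1 loop(s):
  loop 1: 8 segments, perimeter = 14.6600
Total perimeter = 14.660


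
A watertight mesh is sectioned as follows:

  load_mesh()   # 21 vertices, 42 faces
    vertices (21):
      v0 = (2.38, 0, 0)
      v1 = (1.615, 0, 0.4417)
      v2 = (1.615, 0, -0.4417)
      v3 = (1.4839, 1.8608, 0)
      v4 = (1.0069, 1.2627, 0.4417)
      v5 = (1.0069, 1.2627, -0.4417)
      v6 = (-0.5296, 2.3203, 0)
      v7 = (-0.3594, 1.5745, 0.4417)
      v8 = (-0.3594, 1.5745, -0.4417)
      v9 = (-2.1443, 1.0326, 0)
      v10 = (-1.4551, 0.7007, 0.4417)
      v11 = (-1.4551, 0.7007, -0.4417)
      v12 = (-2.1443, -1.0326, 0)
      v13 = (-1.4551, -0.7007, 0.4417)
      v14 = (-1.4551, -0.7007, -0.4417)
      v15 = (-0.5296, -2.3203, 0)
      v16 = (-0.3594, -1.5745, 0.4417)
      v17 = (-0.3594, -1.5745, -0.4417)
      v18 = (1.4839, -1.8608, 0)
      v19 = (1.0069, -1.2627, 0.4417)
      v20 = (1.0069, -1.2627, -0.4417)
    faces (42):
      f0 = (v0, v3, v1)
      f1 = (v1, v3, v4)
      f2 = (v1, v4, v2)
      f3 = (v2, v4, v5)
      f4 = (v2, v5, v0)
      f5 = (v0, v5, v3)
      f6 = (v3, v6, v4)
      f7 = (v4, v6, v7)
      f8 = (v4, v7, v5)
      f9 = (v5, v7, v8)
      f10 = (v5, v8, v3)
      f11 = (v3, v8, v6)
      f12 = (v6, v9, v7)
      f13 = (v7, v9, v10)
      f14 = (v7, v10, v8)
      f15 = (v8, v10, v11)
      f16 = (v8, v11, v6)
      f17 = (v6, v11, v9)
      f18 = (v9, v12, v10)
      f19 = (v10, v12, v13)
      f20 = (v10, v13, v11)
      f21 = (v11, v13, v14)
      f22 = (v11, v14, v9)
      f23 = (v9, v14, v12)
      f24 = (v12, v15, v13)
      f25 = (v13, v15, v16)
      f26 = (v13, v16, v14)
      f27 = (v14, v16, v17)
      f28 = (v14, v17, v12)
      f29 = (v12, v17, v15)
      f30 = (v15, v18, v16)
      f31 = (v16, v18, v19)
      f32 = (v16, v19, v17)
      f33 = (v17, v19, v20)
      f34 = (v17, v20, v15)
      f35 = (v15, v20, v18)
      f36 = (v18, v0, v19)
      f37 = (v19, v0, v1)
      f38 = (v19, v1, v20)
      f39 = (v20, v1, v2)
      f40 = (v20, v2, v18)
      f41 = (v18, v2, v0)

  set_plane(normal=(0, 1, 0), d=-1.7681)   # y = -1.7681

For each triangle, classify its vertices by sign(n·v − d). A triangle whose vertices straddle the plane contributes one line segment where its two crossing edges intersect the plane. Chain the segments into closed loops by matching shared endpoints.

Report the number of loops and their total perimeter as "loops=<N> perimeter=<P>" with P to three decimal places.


loops=1 perimeter=5.700

Straddling triangles (10 of 42):
  (v12,v15,v13) [+-+] → (-1.22203, -1.7681, 0)–(-0.845148, -1.7681, 0.150597)  len=0.4059
  (v13,v15,v16) [+-+] → (-0.845148, -1.7681, 0.150597)–(-0.403582, -1.7681, 0.32704)  len=0.4755
  (v12,v17,v15) [++-] → (-0.403582, -1.7681, -0.32704)–(-1.22203, -1.7681, 0)  len=0.8814
  (v15,v18,v16) [--+] → (0.887065, -1.7681, 0.143016)–(-0.403582, -1.7681, 0.32704)  len=1.3037
  (v16,v18,v19) [+-+] → (0.887065, -1.7681, 0.143016)–(1.40997, -1.7681, 0.0684594)  len=0.5282
  (v17,v20,v15) [++-] → (0.272646, -1.7681, -0.230623)–(-0.403582, -1.7681, -0.32704)  len=0.6831
  (v15,v20,v18) [-+-] → (0.272646, -1.7681, -0.230623)–(1.40997, -1.7681, -0.0684594)  len=1.1488
  (v18,v0,v19) [-++] → (1.52854, -1.7681, 0)–(1.40997, -1.7681, 0.0684594)  len=0.1369
  (v20,v2,v18) [++-] → (1.49043, -1.7681, -0.0220043)–(1.40997, -1.7681, -0.0684594)  len=0.0929
  (v18,v2,v0) [-++] → (1.49043, -1.7681, -0.0220043)–(1.52854, -1.7681, 0)  len=0.0440

Chained into 1 loop(s):
  loop 1: 10 segments, perimeter = 5.7004
Total perimeter = 5.700
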